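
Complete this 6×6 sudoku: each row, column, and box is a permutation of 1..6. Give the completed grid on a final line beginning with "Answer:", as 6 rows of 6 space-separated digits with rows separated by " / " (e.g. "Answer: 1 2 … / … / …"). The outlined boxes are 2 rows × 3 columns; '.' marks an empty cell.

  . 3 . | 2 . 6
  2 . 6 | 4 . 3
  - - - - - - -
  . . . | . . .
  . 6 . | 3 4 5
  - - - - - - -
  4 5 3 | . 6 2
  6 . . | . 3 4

Step 1. [r3c6∈{1}] nothing but 1 survives at r3c6, so r3c6=1.
Step 2. [r4c3∈{1,2}] row 4 places 2 nowhere but r4c3. So r4c3=2.
Step 3. [r2c2∈{1}] nothing but 1 survives at r2c2 ⇒ r2c2=1.
Step 4. [r1c1∈{5}] only 5 remains possible at r1c1 ⇒ r1c1=5.
Step 5. [r3c2∈{4}] r3c2 is down to just 4. So r3c2=4.
Step 6. [r5c4∈{1}] only 1 remains possible at r5c4. So r5c4=1.
Step 7. [r3c4∈{6}] r3c4 has the single candidate 6. So r3c4=6.
Step 8. [r6c2∈{2}] only 2 remains possible at r6c2 ⇒ r6c2=2.
Step 9. [r3c3∈{5}] r3c3 has the single candidate 5. So r3c3=5.
Step 10. [r1c3∈{4}] r1c3 is down to just 4. So r1c3=4.
Step 11. [r3c5∈{2}] r3c5's peers cover all but 2, so r3c5=2.
Step 12. [r3c1∈{3}] nothing but 3 survives at r3c1 ⇒ r3c1=3.
Step 13. [r4c1∈{1}] r4c1 is down to just 1 ⇒ r4c1=1.
Step 14. [r1c5∈{1}] r1c5 is down to just 1. So r1c5=1.
Step 15. [r6c3∈{1}] r6c3 has the single candidate 1. So r6c3=1.
Step 16. [r2c5∈{5}] r2c5 is down to just 5 ⇒ r2c5=5.
Step 17. [r6c4∈{5}] r6c4 has the single candidate 5 ⇒ r6c4=5.

Answer: 5 3 4 2 1 6 / 2 1 6 4 5 3 / 3 4 5 6 2 1 / 1 6 2 3 4 5 / 4 5 3 1 6 2 / 6 2 1 5 3 4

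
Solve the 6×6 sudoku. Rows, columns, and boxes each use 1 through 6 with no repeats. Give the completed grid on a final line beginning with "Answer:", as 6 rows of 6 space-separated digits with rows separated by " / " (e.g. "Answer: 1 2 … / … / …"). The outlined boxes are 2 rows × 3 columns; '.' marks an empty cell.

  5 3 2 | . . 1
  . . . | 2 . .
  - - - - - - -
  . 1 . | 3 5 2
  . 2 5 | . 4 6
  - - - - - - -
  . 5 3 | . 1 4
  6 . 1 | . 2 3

Step 1. [r2c2∈{4,6}] across col 2, 6 lands solely at r2c2, so r2c2=6.
Step 2. [r3c1∈{4}] r3c1 is down to just 4 ⇒ r3c1=4.
Step 3. [r5c4∈{6}] nothing but 6 survives at r5c4, so r5c4=6.
Step 4. [r5c1∈{2}] only 2 remains possible at r5c1, so r5c1=2.
Step 5. [r6c4∈{5}] only 5 remains possible at r6c4. So r6c4=5.
Step 6. [r6c2∈{4}] r6c2's peers cover all but 4 ⇒ r6c2=4.
Step 7. [r2c6∈{5}] r2c6 is down to just 5, so r2c6=5.
Step 8. [r1c5∈{6}] nothing but 6 survives at r1c5, so r1c5=6.
Step 9. [r3c3∈{6}] r3c3 is down to just 6, so r3c3=6.
Step 10. [r1c4∈{4}] r1c4 is down to just 4, so r1c4=4.
Step 11. [r2c5∈{3}] only 3 remains possible at r2c5 ⇒ r2c5=3.
Step 12. [r2c1∈{1}] r2c1 is down to just 1 ⇒ r2c1=1.
Step 13. [r4c4∈{1}] only 1 remains possible at r4c4 ⇒ r4c4=1.
Step 14. [r2c3∈{4}] nothing but 4 survives at r2c3 ⇒ r2c3=4.
Step 15. [r4c1∈{3}] nothing but 3 survives at r4c1. So r4c1=3.

Answer: 5 3 2 4 6 1 / 1 6 4 2 3 5 / 4 1 6 3 5 2 / 3 2 5 1 4 6 / 2 5 3 6 1 4 / 6 4 1 5 2 3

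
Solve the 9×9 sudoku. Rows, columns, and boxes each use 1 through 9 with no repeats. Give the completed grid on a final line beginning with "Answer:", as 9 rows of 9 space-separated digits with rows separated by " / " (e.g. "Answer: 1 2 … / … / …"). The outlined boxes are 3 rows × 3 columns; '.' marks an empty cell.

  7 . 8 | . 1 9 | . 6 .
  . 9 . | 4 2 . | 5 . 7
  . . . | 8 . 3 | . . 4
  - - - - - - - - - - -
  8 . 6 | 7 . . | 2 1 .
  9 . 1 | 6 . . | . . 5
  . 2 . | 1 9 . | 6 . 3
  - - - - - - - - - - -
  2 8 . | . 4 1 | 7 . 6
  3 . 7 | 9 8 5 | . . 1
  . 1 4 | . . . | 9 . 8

Step 1. [r6c1∈{4,5}] 4 has one home in col 1: r6c1, so r6c1=4.
Step 2. [r5c7∈{4,8}] r5c7 is the only open cell in col 7 admitting 8 ⇒ r5c7=8.
Step 3. [r5c8∈{4,7}] 4 has one home in box 6: r5c8, so r5c8=4.
Step 4. [r7c4∈{3}] r7c4's peers cover all but 3 ⇒ r7c4=3.
Step 5. [r2c6∈{6}] r2c6's peers cover all but 6, so r2c6=6.
Step 6. [r4c5∈{3,5}] r4c5 is the only open cell in box 5 admitting 5. So r4c5=5.
Step 7. [r9c8∈{2,3,5}] row 9 places 3 nowhere but r9c8. So r9c8=3.
Step 8. [r9c1∈{5,6}] row 9 places 5 nowhere but r9c1 ⇒ r9c1=5.
Step 9. [r3c3∈{2,5}] across col 3, 2 lands solely at r3c3. So r3c3=2.
Step 10. [r1c2∈{3,4,5}] r1c2 is the only open cell in row 1 admitting 4. So r1c2=4.
Step 11. [r9c6∈{2,7}] across col 6, 7 lands solely at r9c6. So r9c6=7.
Step 12. [r3c1∈{1,6}] in col 1, 6 fits only at r3c1. So r3c1=6.
Step 13. [r5c2∈{3,7}] row 5 places 7 nowhere but r5c2 ⇒ r5c2=7.
Step 14. [r7c8∈{5}] nothing but 5 survives at r7c8. So r7c8=5.
Step 15. [r2c8∈{8}] nothing but 8 survives at r2c8, so r2c8=8.
Step 16. [r4c2∈{3}] nothing but 3 survives at r4c2. So r4c2=3.
Step 17. [r2c1∈{1}] nothing but 1 survives at r2c1 ⇒ r2c1=1.
Step 18. [r8c7∈{4}] nothing but 4 survives at r8c7, so r8c7=4.
Step 19. [r6c3∈{5}] r6c3 has the single candidate 5. So r6c3=5.
Step 20. [r9c5∈{6}] only 6 remains possible at r9c5 ⇒ r9c5=6.
Step 21. [r5c6∈{2}] only 2 remains possible at r5c6 ⇒ r5c6=2.
Step 22. [r1c7∈{3}] only 3 remains possible at r1c7 ⇒ r1c7=3.
Step 23. [r1c4∈{5}] nothing but 5 survives at r1c4 ⇒ r1c4=5.
Step 24. [r9c4∈{2}] r9c4's peers cover all but 2, so r9c4=2.
Step 25. [r3c2∈{5}] r3c2 has the single candidate 5. So r3c2=5.
Step 26. [r5c5∈{3}] r5c5's peers cover all but 3. So r5c5=3.
Step 27. [r2c3∈{3}] only 3 remains possible at r2c3 ⇒ r2c3=3.
Step 28. [r3c7∈{1}] only 1 remains possible at r3c7 ⇒ r3c7=1.
Step 29. [r8c8∈{2}] only 2 remains possible at r8c8 ⇒ r8c8=2.
Step 30. [r6c8∈{7}] r6c8 is down to just 7. So r6c8=7.
Step 31. [r7c3∈{9}] only 9 remains possible at r7c3 ⇒ r7c3=9.
Step 32. [r1c9∈{2}] nothing but 2 survives at r1c9. So r1c9=2.
Step 33. [r3c8∈{9}] r3c8 has the single candidate 9, so r3c8=9.
Step 34. [r3c5∈{7}] r3c5 is down to just 7. So r3c5=7.
Step 35. [r8c2∈{6}] r8c2 has the single candidate 6. So r8c2=6.
Step 36. [r6c6∈{8}] r6c6 has the single candidate 8. So r6c6=8.
Step 37. [r4c6∈{4}] r4c6 is down to just 4, so r4c6=4.
Step 38. [r4c9∈{9}] r4c9's peers cover all but 9, so r4c9=9.

Answer: 7 4 8 5 1 9 3 6 2 / 1 9 3 4 2 6 5 8 7 / 6 5 2 8 7 3 1 9 4 / 8 3 6 7 5 4 2 1 9 / 9 7 1 6 3 2 8 4 5 / 4 2 5 1 9 8 6 7 3 / 2 8 9 3 4 1 7 5 6 / 3 6 7 9 8 5 4 2 1 / 5 1 4 2 6 7 9 3 8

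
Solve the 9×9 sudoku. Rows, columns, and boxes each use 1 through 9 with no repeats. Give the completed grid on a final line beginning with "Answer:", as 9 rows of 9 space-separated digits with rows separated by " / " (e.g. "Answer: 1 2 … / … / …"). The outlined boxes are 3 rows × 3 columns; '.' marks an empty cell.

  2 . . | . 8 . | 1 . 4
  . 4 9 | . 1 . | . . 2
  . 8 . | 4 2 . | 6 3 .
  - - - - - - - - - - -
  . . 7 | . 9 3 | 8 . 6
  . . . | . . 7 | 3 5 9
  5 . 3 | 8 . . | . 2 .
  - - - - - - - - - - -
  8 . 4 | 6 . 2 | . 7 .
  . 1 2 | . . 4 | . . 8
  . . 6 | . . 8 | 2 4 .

Step 1. [r9c4∈{1,3,5,7,9}] box 8 places 1 nowhere but r9c4. So r9c4=1.
Step 2. [r8c4∈{3,5,7,9}] 9 has one home in box 8: r8c4, so r8c4=9.
Step 3. [r8c7∈{5}] r8c7's peers cover all but 5 ⇒ r8c7=5.
Step 4. [r1c3∈{5}] nothing but 5 survives at r1c3. So r1c3=5.
Step 5. [r9c9∈{3}] r9c9's peers cover all but 3. So r9c9=3.
Step 6. [r2c7∈{7}] r2c7 is down to just 7 ⇒ r2c7=7.
Step 7. [r3c1∈{1,7}] 7 has one home in row 3: r3c1, so r3c1=7.
Step 8. [r6c2∈{6,9}] 9 has one home in row 6: r6c2 ⇒ r6c2=9.
Step 9. [r8c1∈{3}] r8c1's peers cover all but 3. So r8c1=3.
Step 10. [r2c1∈{6}] nothing but 6 survives at r2c1 ⇒ r2c1=6.
Step 11. [r5c2∈{2,6}] col 2 places 6 nowhere but r5c2, so r5c2=6.
Step 12. [r1c6∈{6,9}] 6 has one home in row 1: r1c6, so r1c6=6.
Step 13. [r4c1∈{1,4}] r4c1 is the only open cell in row 4 admitting 4 ⇒ r4c1=4.
Step 14. [r2c6∈{5}] r2c6 is down to just 5 ⇒ r2c6=5.
Step 15. [r9c2∈{5,7}] r9c2 is the only open cell in col 2 admitting 7. So r9c2=7.
Step 16. [r4c4∈{2,5}] across row 4, 5 lands solely at r4c4 ⇒ r4c4=5.
Step 17. [r6c9∈{1,7}] row 6 places 7 nowhere but r6c9 ⇒ r6c9=7.
Step 18. [r7c2∈{5}] r7c2 has the single candidate 5 ⇒ r7c2=5.
Step 19. [r1c2∈{3}] r1c2 is down to just 3. So r1c2=3.
Step 20. [r5c1∈{1}] r5c1's peers cover all but 1 ⇒ r5c1=1.
Step 21. [r6c7∈{4}] r6c7's peers cover all but 4, so r6c7=4.
Step 22. [r2c4∈{3}] r2c4 has the single candidate 3 ⇒ r2c4=3.
Step 23. [r7c5∈{3}] nothing but 3 survives at r7c5, so r7c5=3.
Step 24. [r1c8∈{9}] r1c8 is down to just 9, so r1c8=9.
Step 25. [r6c6∈{1}] r6c6 has the single candidate 1. So r6c6=1.
Step 26. [r3c6∈{9}] r3c6's peers cover all but 9. So r3c6=9.
Step 27. [r4c2∈{2}] only 2 remains possible at r4c2 ⇒ r4c2=2.
Step 28. [r2c8∈{8}] nothing but 8 survives at r2c8 ⇒ r2c8=8.
Step 29. [r1c4∈{7}] nothing but 7 survives at r1c4, so r1c4=7.
Step 30. [r4c8∈{1}] r4c8 has the single candidate 1 ⇒ r4c8=1.
Step 31. [r8c8∈{6}] r8c8's peers cover all but 6, so r8c8=6.
Step 32. [r5c5∈{4}] r5c5's peers cover all but 4. So r5c5=4.
Step 33. [r3c3∈{1}] r3c3 has the single candidate 1, so r3c3=1.
Step 34. [r5c4∈{2}] nothing but 2 survives at r5c4, so r5c4=2.
Step 35. [r8c5∈{7}] only 7 remains possible at r8c5, so r8c5=7.
Step 36. [r7c9∈{1}] r7c9 has the single candidate 1 ⇒ r7c9=1.
Step 37. [r7c7∈{9}] r7c7 has the single candidate 9 ⇒ r7c7=9.
Step 38. [r9c1∈{9}] r9c1 is down to just 9, so r9c1=9.
Step 39. [r3c9∈{5}] r3c9 has the single candidate 5 ⇒ r3c9=5.
Step 40. [r5c3∈{8}] only 8 remains possible at r5c3 ⇒ r5c3=8.
Step 41. [r9c5∈{5}] r9c5 has the single candidate 5. So r9c5=5.
Step 42. [r6c5∈{6}] r6c5 is down to just 6. So r6c5=6.

Answer: 2 3 5 7 8 6 1 9 4 / 6 4 9 3 1 5 7 8 2 / 7 8 1 4 2 9 6 3 5 / 4 2 7 5 9 3 8 1 6 / 1 6 8 2 4 7 3 5 9 / 5 9 3 8 6 1 4 2 7 / 8 5 4 6 3 2 9 7 1 / 3 1 2 9 7 4 5 6 8 / 9 7 6 1 5 8 2 4 3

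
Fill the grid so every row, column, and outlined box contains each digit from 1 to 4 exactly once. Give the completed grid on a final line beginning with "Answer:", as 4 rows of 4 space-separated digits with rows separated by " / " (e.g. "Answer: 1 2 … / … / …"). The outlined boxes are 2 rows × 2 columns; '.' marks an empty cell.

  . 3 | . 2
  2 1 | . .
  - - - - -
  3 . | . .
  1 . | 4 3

Step 1. [r3c3∈{1,2}] across col 3, 2 lands solely at r3c3 ⇒ r3c3=2.
Step 2. [r2c4∈{4}] nothing but 4 survives at r2c4 ⇒ r2c4=4.
Step 3. [r4c2∈{2}] nothing but 2 survives at r4c2. So r4c2=2.
Step 4. [r3c2∈{4}] r3c2 is down to just 4, so r3c2=4.
Step 5. [r3c4∈{1}] r3c4's peers cover all but 1 ⇒ r3c4=1.
Step 6. [r1c3∈{1}] r1c3 is down to just 1 ⇒ r1c3=1.
Step 7. [r2c3∈{3}] nothing but 3 survives at r2c3, so r2c3=3.
Step 8. [r1c1∈{4}] r1c1 is down to just 4. So r1c1=4.

Answer: 4 3 1 2 / 2 1 3 4 / 3 4 2 1 / 1 2 4 3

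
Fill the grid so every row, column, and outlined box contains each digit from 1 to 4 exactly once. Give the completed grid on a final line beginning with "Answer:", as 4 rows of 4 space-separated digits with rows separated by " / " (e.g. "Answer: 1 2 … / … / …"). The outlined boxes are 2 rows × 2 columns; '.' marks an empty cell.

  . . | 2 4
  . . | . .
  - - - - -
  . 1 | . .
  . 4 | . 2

Step 1. [r4c1∈{3}] only 3 remains possible at r4c1, so r4c1=3.
Step 2. [r2c4∈{1,3}] 1 has one home in col 4: r2c4. So r2c4=1.
Step 3. [r2c2∈{2,3}] col 2 places 2 nowhere but r2c2. So r2c2=2.
Step 4. [r3c3∈{3,4}] in row 3, 4 fits only at r3c3. So r3c3=4.
Step 5. [r1c1∈{1}] r1c1 is down to just 1, so r1c1=1.
Step 6. [r4c3∈{1}] r4c3 has the single candidate 1, so r4c3=1.
Step 7. [r2c3∈{3}] r2c3's peers cover all but 3. So r2c3=3.
Step 8. [r3c1∈{2}] r3c1 is down to just 2. So r3c1=2.
Step 9. [r2c1∈{4}] r2c1 is down to just 4 ⇒ r2c1=4.
Step 10. [r3c4∈{3}] r3c4 is down to just 3. So r3c4=3.
Step 11. [r1c2∈{3}] r1c2's peers cover all but 3. So r1c2=3.

Answer: 1 3 2 4 / 4 2 3 1 / 2 1 4 3 / 3 4 1 2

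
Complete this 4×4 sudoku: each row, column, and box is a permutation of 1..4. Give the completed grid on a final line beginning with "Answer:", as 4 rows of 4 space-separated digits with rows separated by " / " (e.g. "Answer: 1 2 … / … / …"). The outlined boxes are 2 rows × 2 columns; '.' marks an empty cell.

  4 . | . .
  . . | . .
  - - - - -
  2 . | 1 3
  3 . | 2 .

Step 1. [r4c2∈{1,4}] row 4 places 1 nowhere but r4c2, so r4c2=1.
Step 2. [r2c3∈{3,4}] across col 3, 4 lands solely at r2c3 ⇒ r2c3=4.
Step 3. [r1c4∈{1,2}] row 1 places 1 nowhere but r1c4, so r1c4=1.
Step 4. [r2c2∈{2,3}] r2c2 is the only open cell in row 2 admitting 3, so r2c2=3.
Step 5. [r1c3∈{3}] r1c3 is down to just 3, so r1c3=3.
Step 6. [r2c1∈{1}] only 1 remains possible at r2c1. So r2c1=1.
Step 7. [r3c2∈{4}] r3c2's peers cover all but 4, so r3c2=4.
Step 8. [r1c2∈{2}] nothing but 2 survives at r1c2, so r1c2=2.
Step 9. [r2c4∈{2}] r2c4 has the single candidate 2, so r2c4=2.
Step 10. [r4c4∈{4}] r4c4 has the single candidate 4 ⇒ r4c4=4.

Answer: 4 2 3 1 / 1 3 4 2 / 2 4 1 3 / 3 1 2 4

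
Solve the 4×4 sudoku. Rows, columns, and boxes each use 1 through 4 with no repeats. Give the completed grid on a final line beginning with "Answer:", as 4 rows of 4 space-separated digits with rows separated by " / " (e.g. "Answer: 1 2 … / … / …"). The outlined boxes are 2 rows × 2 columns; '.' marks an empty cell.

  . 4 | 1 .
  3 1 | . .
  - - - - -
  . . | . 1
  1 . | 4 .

Step 1. [r3c3∈{2,3}] 3 has one home in col 3: r3c3 ⇒ r3c3=3.
Step 2. [r4c4∈{2}] nothing but 2 survives at r4c4. So r4c4=2.
Step 3. [r3c1∈{2,4}] row 3 places 4 nowhere but r3c1. So r3c1=4.
Step 4. [r4c2∈{3}] r4c2's peers cover all but 3. So r4c2=3.
Step 5. [r2c3∈{2}] r2c3 is down to just 2, so r2c3=2.
Step 6. [r1c1∈{2}] r1c1 is down to just 2, so r1c1=2.
Step 7. [r3c2∈{2}] r3c2 is down to just 2, so r3c2=2.
Step 8. [r2c4∈{4}] nothing but 4 survives at r2c4. So r2c4=4.
Step 9. [r1c4∈{3}] r1c4 has the single candidate 3. So r1c4=3.

Answer: 2 4 1 3 / 3 1 2 4 / 4 2 3 1 / 1 3 4 2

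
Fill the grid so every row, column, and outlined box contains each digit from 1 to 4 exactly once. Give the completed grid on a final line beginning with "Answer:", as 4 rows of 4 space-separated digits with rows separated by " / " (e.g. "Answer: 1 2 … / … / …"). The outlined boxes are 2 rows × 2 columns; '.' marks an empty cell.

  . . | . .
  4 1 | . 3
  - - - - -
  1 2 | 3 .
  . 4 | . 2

Step 1. [r1c3∈{1,2,4}] col 3 places 4 nowhere but r1c3. So r1c3=4.
Step 2. [r4c1∈{3}] r4c1's peers cover all but 3. So r4c1=3.
Step 3. [r2c3∈{2}] r2c3 has the single candidate 2 ⇒ r2c3=2.
Step 4. [r3c4∈{4}] r3c4's peers cover all but 4 ⇒ r3c4=4.
Step 5. [r1c4∈{1}] r1c4's peers cover all but 1 ⇒ r1c4=1.
Step 6. [r1c2∈{3}] r1c2 is down to just 3, so r1c2=3.
Step 7. [r4c3∈{1}] r4c3's peers cover all but 1. So r4c3=1.
Step 8. [r1c1∈{2}] nothing but 2 survives at r1c1, so r1c1=2.

Answer: 2 3 4 1 / 4 1 2 3 / 1 2 3 4 / 3 4 1 2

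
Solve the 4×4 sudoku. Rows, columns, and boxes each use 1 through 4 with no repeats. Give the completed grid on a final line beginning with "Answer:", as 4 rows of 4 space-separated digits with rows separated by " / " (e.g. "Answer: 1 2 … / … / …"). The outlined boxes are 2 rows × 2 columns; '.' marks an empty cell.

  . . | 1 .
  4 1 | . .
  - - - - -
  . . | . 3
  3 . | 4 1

Step 1. [r3c3∈{2}] r3c3's peers cover all but 2 ⇒ r3c3=2.
Step 2. [r1c1∈{2}] r1c1's peers cover all but 2, so r1c1=2.
Step 3. [r1c2∈{3}] nothing but 3 survives at r1c2. So r1c2=3.
Step 4. [r3c1∈{1}] r3c1 has the single candidate 1. So r3c1=1.
Step 5. [r3c2∈{4}] only 4 remains possible at r3c2. So r3c2=4.
Step 6. [r1c4∈{4}] r1c4 has the single candidate 4 ⇒ r1c4=4.
Step 7. [r2c3∈{3}] nothing but 3 survives at r2c3 ⇒ r2c3=3.
Step 8. [r2c4∈{2}] only 2 remains possible at r2c4, so r2c4=2.
Step 9. [r4c2∈{2}] r4c2 is down to just 2, so r4c2=2.

Answer: 2 3 1 4 / 4 1 3 2 / 1 4 2 3 / 3 2 4 1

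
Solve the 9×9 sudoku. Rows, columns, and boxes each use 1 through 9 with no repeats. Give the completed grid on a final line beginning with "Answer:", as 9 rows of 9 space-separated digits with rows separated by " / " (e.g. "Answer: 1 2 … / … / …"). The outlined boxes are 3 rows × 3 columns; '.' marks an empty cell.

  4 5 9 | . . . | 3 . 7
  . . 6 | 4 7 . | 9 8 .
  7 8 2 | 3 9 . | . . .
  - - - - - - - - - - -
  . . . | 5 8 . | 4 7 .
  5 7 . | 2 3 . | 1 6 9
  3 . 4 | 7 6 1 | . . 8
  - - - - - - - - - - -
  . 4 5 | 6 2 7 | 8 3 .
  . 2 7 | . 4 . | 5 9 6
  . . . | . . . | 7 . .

Step 1. [r2c1∈{1}] r2c1 has the single candidate 1 ⇒ r2c1=1.
Step 2. [r9c4∈{1,8,9}] across col 4, 9 lands solely at r9c4 ⇒ r9c4=9.
Step 3. [r8c1∈{8}] only 8 remains possible at r8c1, so r8c1=8.
Step 4. [r1c5∈{1}] r1c5 is down to just 1, so r1c5=1.
Step 5. [r1c8∈{2}] r1c8 is down to just 2. So r1c8=2.
Step 6. [r4c1∈{2,6,9}] across col 1, 2 lands solely at r4c1, so r4c1=2.
Step 7. [r2c9∈{5}] r2c9's peers cover all but 5. So r2c9=5.
Step 8. [r4c2∈{1,6,9}] 6 has one home in row 4: r4c2. So r4c2=6.
Step 9. [r9c2∈{1,3}] in col 2, 1 fits only at r9c2, so r9c2=1.
Step 10. [r9c6∈{3,5,8}] across row 9, 8 lands solely at r9c6 ⇒ r9c6=8.
Step 11. [r9c8∈{4}] r9c8 has the single candidate 4. So r9c8=4.
Step 12. [r7c9∈{1}] r7c9's peers cover all but 1 ⇒ r7c9=1.
Step 13. [r3c6∈{5,6}] row 3 places 5 nowhere but r3c6. So r3c6=5.
Step 14. [r9c9∈{2}] only 2 remains possible at r9c9. So r9c9=2.
Step 15. [r8c6∈{3}] r8c6 has the single candidate 3, so r8c6=3.
Step 16. [r2c2∈{3}] nothing but 3 survives at r2c2 ⇒ r2c2=3.
Step 17. [r9c5∈{5}] r9c5 has the single candidate 5. So r9c5=5.
Step 18. [r4c9∈{3}] r4c9 is down to just 3 ⇒ r4c9=3.
Step 19. [r6c7∈{2}] nothing but 2 survives at r6c7 ⇒ r6c7=2.
Step 20. [r5c3∈{8}] r5c3 is down to just 8 ⇒ r5c3=8.
Step 21. [r3c9∈{4}] nothing but 4 survives at r3c9. So r3c9=4.
Step 22. [r9c3∈{3}] r9c3 has the single candidate 3, so r9c3=3.
Step 23. [r3c7∈{6}] r3c7's peers cover all but 6, so r3c7=6.
Step 24. [r1c4∈{8}] r1c4 has the single candidate 8. So r1c4=8.
Step 25. [r6c8∈{5}] r6c8 has the single candidate 5 ⇒ r6c8=5.
Step 26. [r4c6∈{9}] only 9 remains possible at r4c6. So r4c6=9.
Step 27. [r8c4∈{1}] only 1 remains possible at r8c4 ⇒ r8c4=1.
Step 28. [r9c1∈{6}] nothing but 6 survives at r9c1, so r9c1=6.
Step 29. [r4c3∈{1}] r4c3's peers cover all but 1 ⇒ r4c3=1.
Step 30. [r5c6∈{4}] r5c6's peers cover all but 4 ⇒ r5c6=4.
Step 31. [r3c8∈{1}] r3c8 is down to just 1 ⇒ r3c8=1.
Step 32. [r6c2∈{9}] only 9 remains possible at r6c2 ⇒ r6c2=9.
Step 33. [r7c1∈{9}] r7c1 is down to just 9 ⇒ r7c1=9.
Step 34. [r1c6∈{6}] nothing but 6 survives at r1c6, so r1c6=6.
Step 35. [r2c6∈{2}] r2c6 is down to just 2 ⇒ r2c6=2.

Answer: 4 5 9 8 1 6 3 2 7 / 1 3 6 4 7 2 9 8 5 / 7 8 2 3 9 5 6 1 4 / 2 6 1 5 8 9 4 7 3 / 5 7 8 2 3 4 1 6 9 / 3 9 4 7 6 1 2 5 8 / 9 4 5 6 2 7 8 3 1 / 8 2 7 1 4 3 5 9 6 / 6 1 3 9 5 8 7 4 2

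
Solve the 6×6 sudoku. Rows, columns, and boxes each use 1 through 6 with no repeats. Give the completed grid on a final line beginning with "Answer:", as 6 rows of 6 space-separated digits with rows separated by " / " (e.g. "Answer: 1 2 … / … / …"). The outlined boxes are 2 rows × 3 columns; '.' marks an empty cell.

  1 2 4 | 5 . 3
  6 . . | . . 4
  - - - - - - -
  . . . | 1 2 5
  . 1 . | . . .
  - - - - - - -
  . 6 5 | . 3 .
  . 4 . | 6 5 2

Step 1. [r3c2∈{3}] r3c2 is down to just 3 ⇒ r3c2=3.
Step 2. [r4c5∈{4,6}] across col 5, 4 lands solely at r4c5 ⇒ r4c5=4.
Step 3. [r4c3∈{2,6}] across col 3, 2 lands solely at r4c3, so r4c3=2.
Step 4. [r6c1∈{3}] nothing but 3 survives at r6c1 ⇒ r6c1=3.
Step 5. [r4c6∈{6}] only 6 remains possible at r4c6 ⇒ r4c6=6.
Step 6. [r2c2∈{5}] only 5 remains possible at r2c2 ⇒ r2c2=5.
Step 7. [r3c1∈{4}] nothing but 4 survives at r3c1, so r3c1=4.
Step 8. [r3c3∈{6}] nothing but 6 survives at r3c3. So r3c3=6.
Step 9. [r1c5∈{6}] only 6 remains possible at r1c5. So r1c5=6.
Step 10. [r2c3∈{3}] r2c3 has the single candidate 3. So r2c3=3.
Step 11. [r5c1∈{2}] r5c1 is down to just 2 ⇒ r5c1=2.
Step 12. [r5c6∈{1}] r5c6 is down to just 1, so r5c6=1.
Step 13. [r5c4∈{4}] r5c4's peers cover all but 4. So r5c4=4.
Step 14. [r4c1∈{5}] r4c1 has the single candidate 5 ⇒ r4c1=5.
Step 15. [r2c4∈{2}] r2c4's peers cover all but 2. So r2c4=2.
Step 16. [r4c4∈{3}] r4c4's peers cover all but 3 ⇒ r4c4=3.
Step 17. [r6c3∈{1}] only 1 remains possible at r6c3, so r6c3=1.
Step 18. [r2c5∈{1}] r2c5 has the single candidate 1 ⇒ r2c5=1.

Answer: 1 2 4 5 6 3 / 6 5 3 2 1 4 / 4 3 6 1 2 5 / 5 1 2 3 4 6 / 2 6 5 4 3 1 / 3 4 1 6 5 2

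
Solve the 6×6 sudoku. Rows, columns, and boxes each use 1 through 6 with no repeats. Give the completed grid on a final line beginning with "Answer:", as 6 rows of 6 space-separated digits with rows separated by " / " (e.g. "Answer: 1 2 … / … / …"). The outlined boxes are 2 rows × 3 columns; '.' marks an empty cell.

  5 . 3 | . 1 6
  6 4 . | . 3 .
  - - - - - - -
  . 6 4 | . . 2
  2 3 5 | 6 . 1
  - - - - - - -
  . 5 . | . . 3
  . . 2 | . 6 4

Step 1. [r6c2∈{1}] r6c2 has the single candidate 1 ⇒ r6c2=1.
Step 2. [r2c4∈{2,5}] row 2 places 2 nowhere but r2c4. So r2c4=2.
Step 3. [r3c4∈{3,5}] row 3 places 3 nowhere but r3c4 ⇒ r3c4=3.
Step 4. [r1c2∈{2}] only 2 remains possible at r1c2 ⇒ r1c2=2.
Step 5. [r1c4∈{4}] r1c4 is down to just 4. So r1c4=4.
Step 6. [r3c5∈{5}] r3c5 is down to just 5 ⇒ r3c5=5.
Step 7. [r5c5∈{2}] r5c5's peers cover all but 2, so r5c5=2.
Step 8. [r5c1∈{4}] r5c1's peers cover all but 4 ⇒ r5c1=4.
Step 9. [r4c5∈{4}] nothing but 4 survives at r4c5 ⇒ r4c5=4.
Step 10. [r6c1∈{3}] r6c1 has the single candidate 3 ⇒ r6c1=3.
Step 11. [r6c4∈{5}] nothing but 5 survives at r6c4, so r6c4=5.
Step 12. [r2c3∈{1}] r2c3 has the single candidate 1. So r2c3=1.
Step 13. [r5c4∈{1}] r5c4 is down to just 1, so r5c4=1.
Step 14. [r5c3∈{6}] r5c3 has the single candidate 6, so r5c3=6.
Step 15. [r2c6∈{5}] r2c6 has the single candidate 5, so r2c6=5.
Step 16. [r3c1∈{1}] r3c1 is down to just 1. So r3c1=1.

Answer: 5 2 3 4 1 6 / 6 4 1 2 3 5 / 1 6 4 3 5 2 / 2 3 5 6 4 1 / 4 5 6 1 2 3 / 3 1 2 5 6 4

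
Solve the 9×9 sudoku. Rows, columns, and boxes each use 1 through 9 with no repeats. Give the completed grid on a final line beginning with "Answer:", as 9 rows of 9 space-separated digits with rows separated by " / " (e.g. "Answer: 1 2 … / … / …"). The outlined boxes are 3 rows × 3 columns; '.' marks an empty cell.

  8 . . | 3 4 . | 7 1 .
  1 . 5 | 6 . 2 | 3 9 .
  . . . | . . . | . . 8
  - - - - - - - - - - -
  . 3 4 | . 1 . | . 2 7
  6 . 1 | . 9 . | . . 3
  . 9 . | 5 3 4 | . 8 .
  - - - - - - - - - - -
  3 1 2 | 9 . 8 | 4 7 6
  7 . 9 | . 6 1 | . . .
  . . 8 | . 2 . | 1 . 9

Step 1. [r5c7∈{5}] nothing but 5 survives at r5c7. So r5c7=5.
Step 2. [r3c8∈{4,5,6}] r3c8 is the only open cell in col 8 admitting 6, so r3c8=6.
Step 3. [r3c7∈{2}] r3c7's peers cover all but 2. So r3c7=2.
Step 4. [r5c6∈{7}] nothing but 7 survives at r5c6 ⇒ r5c6=7.
Step 5. [r9c2∈{4,5,6}] across row 9, 6 lands solely at r9c2. So r9c2=6.
Step 6. [r8c2∈{4,5}] in col 2, 5 fits only at r8c2 ⇒ r8c2=5.
Step 7. [r7c5∈{5}] nothing but 5 survives at r7c5, so r7c5=5.
Step 8. [r3c5∈{7}] only 7 remains possible at r3c5 ⇒ r3c5=7.
Step 9. [r1c6∈{5,9}] r1c6 is the only open cell in row 1 admitting 9 ⇒ r1c6=9.
Step 10. [r9c1∈{4}] only 4 remains possible at r9c1 ⇒ r9c1=4.
Step 11. [r5c4∈{2,8}] in col 4, 2 fits only at r5c4, so r5c4=2.
Step 12. [r2c2∈{4,7}] 7 has one home in row 2: r2c2 ⇒ r2c2=7.
Step 13. [r6c7∈{6}] r6c7 is down to just 6. So r6c7=6.
Step 14. [r9c6∈{3}] nothing but 3 survives at r9c6 ⇒ r9c6=3.
Step 15. [r1c3∈{6}] nothing but 6 survives at r1c3 ⇒ r1c3=6.
Step 16. [r9c8∈{5}] only 5 remains possible at r9c8, so r9c8=5.
Step 17. [r3c2∈{4}] r3c2 is down to just 4 ⇒ r3c2=4.
Step 18. [r1c9∈{5}] r1c9 is down to just 5, so r1c9=5.
Step 19. [r3c1∈{9}] r3c1's peers cover all but 9. So r3c1=9.
Step 20. [r3c4∈{1}] r3c4 is down to just 1, so r3c4=1.
Step 21. [r8c4∈{4}] r8c4 is down to just 4 ⇒ r8c4=4.
Step 22. [r2c9∈{4}] only 4 remains possible at r2c9. So r2c9=4.
Step 23. [r6c1∈{2}] r6c1's peers cover all but 2. So r6c1=2.
Step 24. [r4c4∈{8}] r4c4's peers cover all but 8 ⇒ r4c4=8.
Step 25. [r8c7∈{8}] nothing but 8 survives at r8c7, so r8c7=8.
Step 26. [r3c6∈{5}] r3c6 is down to just 5, so r3c6=5.
Step 27. [r8c8∈{3}] only 3 remains possible at r8c8. So r8c8=3.
Step 28. [r8c9∈{2}] nothing but 2 survives at r8c9, so r8c9=2.
Step 29. [r5c2∈{8}] only 8 remains possible at r5c2, so r5c2=8.
Step 30. [r4c7∈{9}] r4c7's peers cover all but 9. So r4c7=9.
Step 31. [r3c3∈{3}] only 3 remains possible at r3c3, so r3c3=3.
Step 32. [r4c1∈{5}] r4c1 is down to just 5, so r4c1=5.
Step 33. [r6c9∈{1}] nothing but 1 survives at r6c9 ⇒ r6c9=1.
Step 34. [r4c6∈{6}] only 6 remains possible at r4c6, so r4c6=6.
Step 35. [r2c5∈{8}] r2c5 is down to just 8. So r2c5=8.
Step 36. [r1c2∈{2}] only 2 remains possible at r1c2 ⇒ r1c2=2.
Step 37. [r6c3∈{7}] r6c3's peers cover all but 7, so r6c3=7.
Step 38. [r9c4∈{7}] r9c4 is down to just 7 ⇒ r9c4=7.
Step 39. [r5c8∈{4}] r5c8 has the single candidate 4, so r5c8=4.

Answer: 8 2 6 3 4 9 7 1 5 / 1 7 5 6 8 2 3 9 4 / 9 4 3 1 7 5 2 6 8 / 5 3 4 8 1 6 9 2 7 / 6 8 1 2 9 7 5 4 3 / 2 9 7 5 3 4 6 8 1 / 3 1 2 9 5 8 4 7 6 / 7 5 9 4 6 1 8 3 2 / 4 6 8 7 2 3 1 5 9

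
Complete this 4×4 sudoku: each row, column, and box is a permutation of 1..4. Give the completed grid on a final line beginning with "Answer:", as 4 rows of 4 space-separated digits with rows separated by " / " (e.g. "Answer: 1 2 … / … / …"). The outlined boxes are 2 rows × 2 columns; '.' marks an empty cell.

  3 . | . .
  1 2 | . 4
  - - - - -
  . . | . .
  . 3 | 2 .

Step 1. [r3c3∈{1,3,4}] across col 3, 4 lands solely at r3c3, so r3c3=4.
Step 2. [r4c4∈{1}] r4c4 is down to just 1. So r4c4=1.
Step 3. [r3c1∈{2}] only 2 remains possible at r3c1. So r3c1=2.
Step 4. [r4c1∈{4}] only 4 remains possible at r4c1 ⇒ r4c1=4.
Step 5. [r3c4∈{3}] r3c4's peers cover all but 3, so r3c4=3.
Step 6. [r2c3∈{3}] only 3 remains possible at r2c3. So r2c3=3.
Step 7. [r3c2∈{1}] r3c2 has the single candidate 1, so r3c2=1.
Step 8. [r1c2∈{4}] r1c2's peers cover all but 4 ⇒ r1c2=4.
Step 9. [r1c3∈{1}] r1c3's peers cover all but 1 ⇒ r1c3=1.
Step 10. [r1c4∈{2}] r1c4 is down to just 2 ⇒ r1c4=2.

Answer: 3 4 1 2 / 1 2 3 4 / 2 1 4 3 / 4 3 2 1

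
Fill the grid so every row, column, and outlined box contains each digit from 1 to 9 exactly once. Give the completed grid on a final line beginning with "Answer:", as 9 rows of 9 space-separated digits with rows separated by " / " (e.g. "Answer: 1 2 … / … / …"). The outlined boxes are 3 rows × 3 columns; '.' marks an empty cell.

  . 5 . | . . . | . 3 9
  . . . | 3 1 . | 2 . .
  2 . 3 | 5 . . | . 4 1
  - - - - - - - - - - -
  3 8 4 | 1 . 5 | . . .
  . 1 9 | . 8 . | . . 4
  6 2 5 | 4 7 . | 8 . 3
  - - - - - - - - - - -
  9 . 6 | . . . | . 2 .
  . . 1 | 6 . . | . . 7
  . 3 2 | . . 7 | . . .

Step 1. [r8c2∈{4}] r8c2 is down to just 4. So r8c2=4.
Step 2. [r3c6∈{6,8,9}] across row 3, 8 lands solely at r3c6 ⇒ r3c6=8.
Step 3. [r9c4∈{8,9}] across col 4, 9 lands solely at r9c4 ⇒ r9c4=9.
Step 4. [r5c1∈{7}] r5c1 has the single candidate 7, so r5c1=7.
Step 5. [r5c6∈{2,3,6}] in row 5, 3 fits only at r5c6 ⇒ r5c6=3.
Step 6. [r4c5∈{2,6,9}] in box 5, 6 fits only at r4c5, so r4c5=6.
Step 7. [r1c4∈{2,7}] col 4 places 7 nowhere but r1c4 ⇒ r1c4=7.
Step 8. [r1c7∈{6}] only 6 remains possible at r1c7. So r1c7=6.
Step 9. [r5c7∈{5}] r5c7's peers cover all but 5. So r5c7=5.
Step 10. [r2c3∈{7,8}] 7 has one home in col 3: r2c3, so r2c3=7.
Step 11. [r9c9∈{5,6,8}] across col 9, 6 lands solely at r9c9. So r9c9=6.
Step 12. [r2c6∈{4,6,9}] in col 6, 6 fits only at r2c6. So r2c6=6.
Step 13. [r8c6∈{2}] only 2 remains possible at r8c6. So r8c6=2.
Step 14. [r1c6∈{4}] r1c6 has the single candidate 4. So r1c6=4.
Step 15. [r1c3∈{8}] nothing but 8 survives at r1c3. So r1c3=8.
Step 16. [r6c8∈{1,9}] row 6 places 1 nowhere but r6c8, so r6c8=1.
Step 17. [r9c7∈{1,4}] across row 9, 1 lands solely at r9c7. So r9c7=1.
Step 18. [r7c7∈{3,4}] col 7 places 4 nowhere but r7c7 ⇒ r7c7=4.
Step 19. [r4c8∈{7,9}] in col 8, 7 fits only at r4c8, so r4c8=7.
Step 20. [r8c8∈{5,8,9}] across col 8, 9 lands solely at r8c8. So r8c8=9.
Step 21. [r8c1∈{5,8}] across row 8, 8 lands solely at r8c1. So r8c1=8.
Step 22. [r9c8∈{5,8}] row 9 places 8 nowhere but r9c8, so r9c8=8.
Step 23. [r8c5∈{3,5}] r8c5 is the only open cell in row 8 admitting 5. So r8c5=5.
Step 24. [r7c9∈{5}] r7c9's peers cover all but 5 ⇒ r7c9=5.
Step 25. [r3c2∈{6,9}] across row 3, 6 lands solely at r3c2, so r3c2=6.
Step 26. [r7c6∈{1}] only 1 remains possible at r7c6. So r7c6=1.
Step 27. [r5c4∈{2}] r5c4 has the single candidate 2, so r5c4=2.
Step 28. [r7c5∈{3}] r7c5 has the single candidate 3, so r7c5=3.
Step 29. [r2c1∈{4}] only 4 remains possible at r2c1 ⇒ r2c1=4.
Step 30. [r3c7∈{7}] r3c7 is down to just 7 ⇒ r3c7=7.
Step 31. [r2c2∈{9}] nothing but 9 survives at r2c2. So r2c2=9.
Step 32. [r7c2∈{7}] only 7 remains possible at r7c2 ⇒ r7c2=7.
Step 33. [r4c9∈{2}] r4c9 has the single candidate 2, so r4c9=2.
Step 34. [r7c4∈{8}] nothing but 8 survives at r7c4 ⇒ r7c4=8.
Step 35. [r8c7∈{3}] only 3 remains possible at r8c7. So r8c7=3.
Step 36. [r2c9∈{8}] r2c9 is down to just 8, so r2c9=8.
Step 37. [r1c5∈{2}] r1c5 has the single candidate 2. So r1c5=2.
Step 38. [r4c7∈{9}] r4c7 is down to just 9, so r4c7=9.
Step 39. [r1c1∈{1}] nothing but 1 survives at r1c1 ⇒ r1c1=1.
Step 40. [r6c6∈{9}] only 9 remains possible at r6c6 ⇒ r6c6=9.
Step 41. [r9c1∈{5}] r9c1 is down to just 5, so r9c1=5.
Step 42. [r9c5∈{4}] r9c5 is down to just 4. So r9c5=4.
Step 43. [r3c5∈{9}] r3c5 is down to just 9 ⇒ r3c5=9.
Step 44. [r2c8∈{5}] nothing but 5 survives at r2c8, so r2c8=5.
Step 45. [r5c8∈{6}] only 6 remains possible at r5c8 ⇒ r5c8=6.

Answer: 1 5 8 7 2 4 6 3 9 / 4 9 7 3 1 6 2 5 8 / 2 6 3 5 9 8 7 4 1 / 3 8 4 1 6 5 9 7 2 / 7 1 9 2 8 3 5 6 4 / 6 2 5 4 7 9 8 1 3 / 9 7 6 8 3 1 4 2 5 / 8 4 1 6 5 2 3 9 7 / 5 3 2 9 4 7 1 8 6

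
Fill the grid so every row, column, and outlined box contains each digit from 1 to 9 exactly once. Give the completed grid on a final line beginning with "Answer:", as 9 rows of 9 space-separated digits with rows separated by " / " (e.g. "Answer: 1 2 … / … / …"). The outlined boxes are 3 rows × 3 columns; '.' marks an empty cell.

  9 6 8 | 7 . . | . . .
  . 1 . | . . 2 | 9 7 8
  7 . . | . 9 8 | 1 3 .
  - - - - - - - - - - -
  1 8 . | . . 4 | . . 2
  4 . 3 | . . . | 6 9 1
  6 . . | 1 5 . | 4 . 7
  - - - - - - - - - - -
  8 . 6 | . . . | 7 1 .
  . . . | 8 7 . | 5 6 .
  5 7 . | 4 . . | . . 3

Step 1. [r6c6∈{3,9}] 3 has one home in row 6: r6c6, so r6c6=3.
Step 2. [r8c1∈{2,3}] across col 1, 2 lands solely at r8c1. So r8c1=2.
Step 3. [r1c8∈{2,4,5}] col 8 places 4 nowhere but r1c8, so r1c8=4.
Step 4. [r1c5∈{1,3}] r1c5 is the only open cell in row 1 admitting 3, so r1c5=3.
Step 5. [r9c5∈{1,2,6}] col 5 places 1 nowhere but r9c5 ⇒ r9c5=1.
Step 6. [r9c3∈{9}] r9c3 has the single candidate 9, so r9c3=9.
Step 7. [r7c4∈{2,3,5,9}] across col 4, 3 lands solely at r7c4. So r7c4=3.
Step 8. [r7c2∈{4}] r7c2 is down to just 4 ⇒ r7c2=4.
Step 9. [r6c3∈{2}] r6c3 is down to just 2 ⇒ r6c3=2.
Step 10. [r5c2∈{5}] r5c2's peers cover all but 5. So r5c2=5.
Step 11. [r9c7∈{2,8}] in col 7, 8 fits only at r9c7 ⇒ r9c7=8.
Step 12. [r2c5∈{4,6}] in col 5, 4 fits only at r2c5 ⇒ r2c5=4.
Step 13. [r2c4∈{5,6}] in row 2, 6 fits only at r2c4, so r2c4=6.
Step 14. [r3c4∈{5}] nothing but 5 survives at r3c4, so r3c4=5.
Step 15. [r8c6∈{9}] only 9 remains possible at r8c6. So r8c6=9.
Step 16. [r5c5∈{2,8}] in row 5, 8 fits only at r5c5, so r5c5=8.
Step 17. [r4c7∈{3}] r4c7 has the single candidate 3. So r4c7=3.
Step 18. [r4c3∈{7}] r4c3 has the single candidate 7, so r4c3=7.
Step 19. [r8c9∈{4}] nothing but 4 survives at r8c9, so r8c9=4.
Step 20. [r5c4∈{2}] nothing but 2 survives at r5c4, so r5c4=2.
Step 21. [r2c3∈{5}] only 5 remains possible at r2c3. So r2c3=5.
Step 22. [r4c8∈{5}] nothing but 5 survives at r4c8 ⇒ r4c8=5.
Step 23. [r7c6∈{5}] r7c6's peers cover all but 5 ⇒ r7c6=5.
Step 24. [r1c6∈{1}] r1c6 is down to just 1, so r1c6=1.
Step 25. [r5c6∈{7}] only 7 remains possible at r5c6. So r5c6=7.
Step 26. [r4c5∈{6}] r4c5's peers cover all but 6 ⇒ r4c5=6.
Step 27. [r7c5∈{2}] only 2 remains possible at r7c5 ⇒ r7c5=2.
Step 28. [r4c4∈{9}] r4c4's peers cover all but 9, so r4c4=9.
Step 29. [r1c7∈{2}] r1c7's peers cover all but 2. So r1c7=2.
Step 30. [r6c2∈{9}] r6c2 is down to just 9, so r6c2=9.
Step 31. [r9c6∈{6}] r9c6's peers cover all but 6. So r9c6=6.
Step 32. [r3c9∈{6}] r3c9 is down to just 6 ⇒ r3c9=6.
Step 33. [r1c9∈{5}] r1c9 is down to just 5 ⇒ r1c9=5.
Step 34. [r9c8∈{2}] r9c8's peers cover all but 2 ⇒ r9c8=2.
Step 35. [r3c2∈{2}] nothing but 2 survives at r3c2, so r3c2=2.
Step 36. [r7c9∈{9}] r7c9 has the single candidate 9. So r7c9=9.
Step 37. [r2c1∈{3}] r2c1's peers cover all but 3 ⇒ r2c1=3.
Step 38. [r8c3∈{1}] nothing but 1 survives at r8c3. So r8c3=1.
Step 39. [r8c2∈{3}] nothing but 3 survives at r8c2, so r8c2=3.
Step 40. [r6c8∈{8}] r6c8 has the single candidate 8. So r6c8=8.
Step 41. [r3c3∈{4}] r3c3 has the single candidate 4 ⇒ r3c3=4.

Answer: 9 6 8 7 3 1 2 4 5 / 3 1 5 6 4 2 9 7 8 / 7 2 4 5 9 8 1 3 6 / 1 8 7 9 6 4 3 5 2 / 4 5 3 2 8 7 6 9 1 / 6 9 2 1 5 3 4 8 7 / 8 4 6 3 2 5 7 1 9 / 2 3 1 8 7 9 5 6 4 / 5 7 9 4 1 6 8 2 3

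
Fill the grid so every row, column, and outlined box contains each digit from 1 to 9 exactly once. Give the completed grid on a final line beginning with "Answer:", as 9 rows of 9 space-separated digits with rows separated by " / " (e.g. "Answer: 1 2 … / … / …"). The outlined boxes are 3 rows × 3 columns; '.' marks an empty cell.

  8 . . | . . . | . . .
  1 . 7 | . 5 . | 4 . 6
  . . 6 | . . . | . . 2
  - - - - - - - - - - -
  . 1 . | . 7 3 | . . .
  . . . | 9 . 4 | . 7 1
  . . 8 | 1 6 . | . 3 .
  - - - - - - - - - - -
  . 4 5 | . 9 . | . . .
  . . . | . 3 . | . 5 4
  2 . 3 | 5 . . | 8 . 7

Step 1. [r6c1∈{4,5,7,9}] r6c1 is the only open cell in row 6 admitting 4. So r6c1=4.
Step 2. [r5c3∈{2}] r5c3's peers cover all but 2. So r5c3=2.
Step 3. [r4c3∈{9}] r4c3's peers cover all but 9, so r4c3=9.
Step 4. [r1c5∈{1,2,4}] r1c5 is the only open cell in col 5 admitting 2, so r1c5=2.
Step 5. [r8c2∈{6,7,8,9}] r8c2 is the only open cell in col 2 admitting 8 ⇒ r8c2=8.
Step 6. [r6c6∈{2,5}] in col 6, 5 fits only at r6c6. So r6c6=5.
Step 7. [r6c7∈{2,9}] r6c7 is the only open cell in row 6 admitting 2 ⇒ r6c7=2.
Step 8. [r7c8∈{1,2,6}] 2 has one home in col 8: r7c8, so r7c8=2.
Step 9. [r8c6∈{1,2,6,7}] 2 has one home in col 6: r8c6, so r8c6=2.
Step 10. [r4c9∈{5,8}] in col 9, 8 fits only at r4c9 ⇒ r4c9=8.
Step 11. [r1c9∈{3,5,9}] across col 9, 5 lands solely at r1c9 ⇒ r1c9=5.
Step 12. [r2c2∈{2,3,9}] across row 2, 2 lands solely at r2c2. So r2c2=2.
Step 13. [r2c4∈{3,8}] across row 2, 3 lands solely at r2c4. So r2c4=3.
Step 14. [r9c5∈{1,4}] in row 9, 4 fits only at r9c5. So r9c5=4.
Step 15. [r3c5∈{1,8}] across col 5, 1 lands solely at r3c5, so r3c5=1.
Step 16. [r3c4∈{4,7,8}] across row 3, 4 lands solely at r3c4 ⇒ r3c4=4.
Step 17. [r7c4∈{6,7,8}] in col 4, 8 fits only at r7c4 ⇒ r7c4=8.
Step 18. [r8c3∈{1}] r8c3 has the single candidate 1 ⇒ r8c3=1.
Step 19. [r7c9∈{3}] only 3 remains possible at r7c9, so r7c9=3.
Step 20. [r4c8∈{4,6}] in row 4, 4 fits only at r4c8, so r4c8=4.
Step 21. [r9c8∈{1,6,9}] col 8 places 6 nowhere but r9c8 ⇒ r9c8=6.
Step 22. [r5c2∈{3,5,6}] in col 2, 6 fits only at r5c2, so r5c2=6.
Step 23. [r9c2∈{9}] nothing but 9 survives at r9c2, so r9c2=9.
Step 24. [r3c1∈{3,5,9}] across col 1, 9 lands solely at r3c1. So r3c1=9.
Step 25. [r5c7∈{5}] nothing but 5 survives at r5c7, so r5c7=5.
Step 26. [r3c8∈{8}] only 8 remains possible at r3c8, so r3c8=8.
Step 27. [r3c6∈{7}] r3c6 is down to just 7, so r3c6=7.
Step 28. [r1c7∈{1,3,7,9}] row 1 places 7 nowhere but r1c7, so r1c7=7.
Step 29. [r1c4∈{6}] r1c4's peers cover all but 6 ⇒ r1c4=6.
Step 30. [r2c8∈{9}] only 9 remains possible at r2c8 ⇒ r2c8=9.
Step 31. [r8c1∈{6,7}] 6 has one home in row 8: r8c1, so r8c1=6.
Step 32. [r7c7∈{1}] nothing but 1 survives at r7c7. So r7c7=1.
Step 33. [r3c2∈{3,5}] 5 has one home in row 3: r3c2 ⇒ r3c2=5.
Step 34. [r8c7∈{9}] r8c7 is down to just 9, so r8c7=9.
Step 35. [r4c4∈{2}] only 2 remains possible at r4c4, so r4c4=2.
Step 36. [r1c3∈{4}] nothing but 4 survives at r1c3, so r1c3=4.
Step 37. [r3c7∈{3}] r3c7 has the single candidate 3. So r3c7=3.
Step 38. [r1c2∈{3}] r1c2 is down to just 3 ⇒ r1c2=3.
Step 39. [r7c1∈{7}] r7c1's peers cover all but 7, so r7c1=7.
Step 40. [r7c6∈{6}] only 6 remains possible at r7c6 ⇒ r7c6=6.
Step 41. [r4c1∈{5}] r4c1 is down to just 5, so r4c1=5.
Step 42. [r6c2∈{7}] nothing but 7 survives at r6c2. So r6c2=7.
Step 43. [r9c6∈{1}] r9c6 is down to just 1, so r9c6=1.
Step 44. [r5c1∈{3}] r5c1 has the single candidate 3 ⇒ r5c1=3.
Step 45. [r1c6∈{9}] only 9 remains possible at r1c6, so r1c6=9.
Step 46. [r4c7∈{6}] r4c7 has the single candidate 6. So r4c7=6.
Step 47. [r6c9∈{9}] nothing but 9 survives at r6c9, so r6c9=9.
Step 48. [r1c8∈{1}] r1c8 has the single candidate 1. So r1c8=1.
Step 49. [r8c4∈{7}] nothing but 7 survives at r8c4 ⇒ r8c4=7.
Step 50. [r5c5∈{8}] nothing but 8 survives at r5c5, so r5c5=8.
Step 51. [r2c6∈{8}] r2c6's peers cover all but 8. So r2c6=8.

Answer: 8 3 4 6 2 9 7 1 5 / 1 2 7 3 5 8 4 9 6 / 9 5 6 4 1 7 3 8 2 / 5 1 9 2 7 3 6 4 8 / 3 6 2 9 8 4 5 7 1 / 4 7 8 1 6 5 2 3 9 / 7 4 5 8 9 6 1 2 3 / 6 8 1 7 3 2 9 5 4 / 2 9 3 5 4 1 8 6 7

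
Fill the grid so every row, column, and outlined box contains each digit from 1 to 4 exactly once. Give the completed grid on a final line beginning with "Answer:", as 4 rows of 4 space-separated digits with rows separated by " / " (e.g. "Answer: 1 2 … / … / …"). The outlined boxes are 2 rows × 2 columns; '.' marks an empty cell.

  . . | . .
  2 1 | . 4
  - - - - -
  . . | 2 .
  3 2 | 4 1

Step 1. [r1c2∈{3,4}] 3 has one home in col 2: r1c2. So r1c2=3.
Step 2. [r3c1∈{1,4}] r3c1 is the only open cell in row 3 admitting 1, so r3c1=1.
Step 3. [r1c4∈{2}] r1c4 is down to just 2. So r1c4=2.
Step 4. [r1c3∈{1}] r1c3 has the single candidate 1 ⇒ r1c3=1.
Step 5. [r3c4∈{3}] r3c4 has the single candidate 3. So r3c4=3.
Step 6. [r2c3∈{3}] r2c3 is down to just 3. So r2c3=3.
Step 7. [r1c1∈{4}] r1c1 is down to just 4 ⇒ r1c1=4.
Step 8. [r3c2∈{4}] r3c2 has the single candidate 4 ⇒ r3c2=4.

Answer: 4 3 1 2 / 2 1 3 4 / 1 4 2 3 / 3 2 4 1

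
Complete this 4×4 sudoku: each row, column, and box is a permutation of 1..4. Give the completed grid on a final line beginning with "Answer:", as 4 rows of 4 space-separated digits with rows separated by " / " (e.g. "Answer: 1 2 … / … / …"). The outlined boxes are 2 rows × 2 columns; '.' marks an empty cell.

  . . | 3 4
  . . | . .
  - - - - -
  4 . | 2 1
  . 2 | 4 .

Step 1. [r1c2∈{1}] nothing but 1 survives at r1c2. So r1c2=1.
Step 2. [r3c2∈{3}] r3c2 is down to just 3. So r3c2=3.
Step 3. [r2c4∈{2}] nothing but 2 survives at r2c4, so r2c4=2.
Step 4. [r2c3∈{1}] r2c3's peers cover all but 1. So r2c3=1.
Step 5. [r2c1∈{3}] r2c1's peers cover all but 3 ⇒ r2c1=3.
Step 6. [r4c1∈{1}] r4c1's peers cover all but 1. So r4c1=1.
Step 7. [r2c2∈{4}] nothing but 4 survives at r2c2. So r2c2=4.
Step 8. [r1c1∈{2}] r1c1 is down to just 2 ⇒ r1c1=2.
Step 9. [r4c4∈{3}] nothing but 3 survives at r4c4. So r4c4=3.

Answer: 2 1 3 4 / 3 4 1 2 / 4 3 2 1 / 1 2 4 3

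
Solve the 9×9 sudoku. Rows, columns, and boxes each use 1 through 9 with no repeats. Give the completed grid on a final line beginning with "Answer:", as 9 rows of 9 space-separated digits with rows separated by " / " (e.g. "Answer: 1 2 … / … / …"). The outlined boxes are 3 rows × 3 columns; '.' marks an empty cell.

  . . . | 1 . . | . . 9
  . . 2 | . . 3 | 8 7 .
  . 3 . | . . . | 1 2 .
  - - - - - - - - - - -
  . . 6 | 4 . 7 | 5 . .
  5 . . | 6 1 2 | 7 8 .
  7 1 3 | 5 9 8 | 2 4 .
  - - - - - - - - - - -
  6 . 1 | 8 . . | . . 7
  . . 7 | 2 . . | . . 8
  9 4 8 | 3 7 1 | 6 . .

Step 1. [r1c8∈{3,5,6}] 6 has one home in col 8: r1c8, so r1c8=6.
Step 2. [r8c2∈{5}] r8c2 is down to just 5 ⇒ r8c2=5.
Step 3. [r4c8∈{1,3,9}] box 6 places 9 nowhere but r4c8 ⇒ r4c8=9.
Step 4. [r1c5∈{2,4,5,8}] in row 1, 2 fits only at r1c5. So r1c5=2.
Step 5. [r3c5∈{4,5,6,8}] r3c5 is the only open cell in col 5 admitting 8. So r3c5=8.
Step 6. [r3c1∈{4}] only 4 remains possible at r3c1 ⇒ r3c1=4.
Step 7. [r3c9∈{5}] only 5 remains possible at r3c9 ⇒ r3c9=5.
Step 8. [r2c5∈{4,5,6}] across row 2, 5 lands solely at r2c5, so r2c5=5.
Step 9. [r7c5∈{4}] only 4 remains possible at r7c5 ⇒ r7c5=4.
Step 10. [r3c3∈{9}] only 9 remains possible at r3c3 ⇒ r3c3=9.
Step 11. [r1c7∈{3,4}] 3 has one home in row 1: r1c7, so r1c7=3.
Step 12. [r4c1∈{2,8}] r4c1 is the only open cell in col 1 admitting 2 ⇒ r4c1=2.
Step 13. [r7c7∈{9}] r7c7's peers cover all but 9, so r7c7=9.
Step 14. [r7c8∈{3,5}] r7c8 is the only open cell in row 7 admitting 3 ⇒ r7c8=3.
Step 15. [r4c9∈{1,3}] r4c9 is the only open cell in row 4 admitting 1 ⇒ r4c9=1.
Step 16. [r1c2∈{7,8}] 7 has one home in row 1: r1c2. So r1c2=7.
Step 17. [r8c5∈{6}] r8c5 is down to just 6. So r8c5=6.
Step 18. [r5c9∈{3}] only 3 remains possible at r5c9 ⇒ r5c9=3.
Step 19. [r9c9∈{2}] r9c9's peers cover all but 2, so r9c9=2.
Step 20. [r3c4∈{7}] nothing but 7 survives at r3c4. So r3c4=7.
Step 21. [r1c6∈{4}] r1c6 is down to just 4, so r1c6=4.
Step 22. [r2c1∈{1}] r2c1's peers cover all but 1, so r2c1=1.
Step 23. [r3c6∈{6}] r3c6 has the single candidate 6. So r3c6=6.
Step 24. [r1c3∈{5}] only 5 remains possible at r1c3. So r1c3=5.
Step 25. [r4c2∈{8}] nothing but 8 survives at r4c2. So r4c2=8.
Step 26. [r1c1∈{8}] nothing but 8 survives at r1c1 ⇒ r1c1=8.
Step 27. [r2c2∈{6}] r2c2 has the single candidate 6. So r2c2=6.
Step 28. [r2c4∈{9}] nothing but 9 survives at r2c4. So r2c4=9.
Step 29. [r8c8∈{1}] r8c8 is down to just 1 ⇒ r8c8=1.
Step 30. [r5c2∈{9}] r5c2 is down to just 9, so r5c2=9.
Step 31. [r5c3∈{4}] r5c3's peers cover all but 4 ⇒ r5c3=4.
Step 32. [r8c6∈{9}] r8c6 is down to just 9 ⇒ r8c6=9.
Step 33. [r2c9∈{4}] r2c9 has the single candidate 4. So r2c9=4.
Step 34. [r9c8∈{5}] r9c8's peers cover all but 5 ⇒ r9c8=5.
Step 35. [r8c7∈{4}] r8c7 has the single candidate 4. So r8c7=4.
Step 36. [r7c2∈{2}] nothing but 2 survives at r7c2. So r7c2=2.
Step 37. [r6c9∈{6}] r6c9's peers cover all but 6 ⇒ r6c9=6.
Step 38. [r8c1∈{3}] nothing but 3 survives at r8c1. So r8c1=3.
Step 39. [r4c5∈{3}] r4c5 is down to just 3 ⇒ r4c5=3.
Step 40. [r7c6∈{5}] r7c6's peers cover all but 5, so r7c6=5.

Answer: 8 7 5 1 2 4 3 6 9 / 1 6 2 9 5 3 8 7 4 / 4 3 9 7 8 6 1 2 5 / 2 8 6 4 3 7 5 9 1 / 5 9 4 6 1 2 7 8 3 / 7 1 3 5 9 8 2 4 6 / 6 2 1 8 4 5 9 3 7 / 3 5 7 2 6 9 4 1 8 / 9 4 8 3 7 1 6 5 2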